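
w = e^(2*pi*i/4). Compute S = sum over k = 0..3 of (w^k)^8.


The roots are w_k = w^k with w = e^(2*pi*i/4), and (w^k)^8 = (w^8)^k.
So S = 1 + u + u^2 + ... + u^(3) with u = w^8.
8 = 2*4 + 0, so 8 is a multiple of 4 and u = (w^4)^2 = 1.
Every one of the 4 terms equals 1: S = 4

S = 4


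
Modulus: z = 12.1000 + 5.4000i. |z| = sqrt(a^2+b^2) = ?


|z| = sqrt(12.1^2 + 5.4^2) = sqrt(146.41 + 29.16) = sqrt(175.57) = 13.2503

|z| = 13.2503


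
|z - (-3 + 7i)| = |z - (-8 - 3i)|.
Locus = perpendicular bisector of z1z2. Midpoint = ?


Equal distances means the locus is the perpendicular bisector of z1 and z2.
Midpoint = ((-3+(-8))/2, (7+(-3))/2) = (-5.5000, 2.0000)

Perpendicular bisector through (-5.5000, 2.0000)


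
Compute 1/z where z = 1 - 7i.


|z|^2 = 1+49 = 50
1/z = (1 + 7i)/50

1/z = 0.0200 + 0.1400i


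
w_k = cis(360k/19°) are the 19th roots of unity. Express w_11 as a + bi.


Angle = 360*11/19 = 208.4211°
a = cos(208.4211°) = -0.8795
b = sin(208.4211°) = -0.4759

-0.8795 - 0.4759i


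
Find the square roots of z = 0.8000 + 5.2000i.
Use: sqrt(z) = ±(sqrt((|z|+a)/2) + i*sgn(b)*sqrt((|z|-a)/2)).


|z| = sqrt(0.64+27.04) = 5.2612
sqrt((|z|+a)/2) = sqrt((5.2612+0.8)/2) = sqrt(3.0306) = 1.7409
sqrt((|z|-a)/2) = sqrt((5.2612-0.8)/2) = sqrt(2.2306) = 1.4935

±(1.7409 + 1.4935i) i.e. 1.7409 + 1.4935i and -1.7409 - 1.4935i


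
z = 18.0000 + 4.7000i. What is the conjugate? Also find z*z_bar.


z_bar = 18.0000 - 4.7000i
z*z_bar = 18^2 + 4.7^2 = 324 + 22.09 = 346.09

z_bar = 18.0000 - 4.7000i, z*z_bar = 346.09


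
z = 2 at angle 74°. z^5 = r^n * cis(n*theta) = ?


r^5 = 2^5 = 32
n*theta = 5*74° = 370° = 10° (mod 360)
a = 32*cos(10°) = 31.5138
b = 32*sin(10°) = 5.5567

32 cis(10°) = 31.5138 + 5.5567i


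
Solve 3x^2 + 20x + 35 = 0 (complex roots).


disc = 20^2 - 4*3*35 = 400 - 420 = -20
sqrt(|disc|) = sqrt(20) = 4.4721
Real part = -20/(2*3) = -3.3333
Imag part = 4.4721/(2*3) = 0.7454

-3.3333 ± 0.7454i


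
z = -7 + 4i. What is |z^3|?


|z| = sqrt(49+16) = sqrt(65) = 8.0623
|z^3| = |z|^3 = (sqrt(65))^3 = 65*sqrt(65)

|z^3| = 65*sqrt(65) ≈ 524.0468


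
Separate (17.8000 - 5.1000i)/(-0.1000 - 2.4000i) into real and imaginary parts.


Multiply by conjugate: (17.8000 - 5.1000i)(-0.1000 + 2.4000i) / ((-0.1)^2 + (-2.4)^2)
Numerator real = 17.8*(-0.1) - (5.1)*(-2.4) = 10.46
Numerator imag = -5.1*(-0.1) - 17.8*(-2.4) = 43.23
Denominator = 5.77
Re(z) = 10.46/5.77 = 1.8128
Im(z) = 43.23/5.77 = 7.4922

Re(z) = 1.8128, Im(z) = 7.4922


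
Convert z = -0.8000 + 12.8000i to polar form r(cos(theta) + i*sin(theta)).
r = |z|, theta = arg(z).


r = sqrt(0.64+163.84) = sqrt(164.48) = 12.8250
theta = atan2(12.8, -0.8) = 93.5763 degrees

r = 12.8250, theta = 93.5763 degrees


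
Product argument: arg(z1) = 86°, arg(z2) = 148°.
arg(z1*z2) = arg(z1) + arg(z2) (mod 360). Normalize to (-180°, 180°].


arg(z1*z2) = 86° + 148° = 234°
Normalized to (-180°, 180°]: -126°

-126°


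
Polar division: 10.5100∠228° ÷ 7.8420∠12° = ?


r = 10.5100 / 7.8420 = 1.3402
theta = 228° - 12° = 216° = 216° (mod 360)

1.3402 cis(216°)


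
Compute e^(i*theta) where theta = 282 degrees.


cos(282°) = 0.2079
sin(282°) = -0.9781

e^(i*282°) = 0.2079 - 0.9781i


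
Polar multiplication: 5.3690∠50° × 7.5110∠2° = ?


r = 5.3690 * 7.5110 = 40.3266
theta = 50° + 2° = 52° = 52° (mod 360)

40.3266 cis(52°)


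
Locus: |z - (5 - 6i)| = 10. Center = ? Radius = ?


|z - z0| = r is a circle with center z0 and radius r.
Center = (5, -6), radius = 10

Circle with center (5, -6) and radius 10


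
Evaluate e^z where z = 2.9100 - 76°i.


e^2.9100 = 18.3568
cos(-76°) = 0.24192
sin(-76°) = -0.970296
Real = 18.3568*0.24192 = 4.4409
Imag = 18.3568*(-0.970296) = -17.8115

4.4409 - 17.8115i


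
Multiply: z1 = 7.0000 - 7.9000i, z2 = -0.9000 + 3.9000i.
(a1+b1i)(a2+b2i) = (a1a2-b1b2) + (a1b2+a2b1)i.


Real = 7*(-0.9) - (-7.9)*3.9 = -6.3 - (-30.81) = 24.51
Imag = 7*3.9 - (0.9)*(-7.9) = 27.3 + 7.11 = 34.41

24.5100 + 34.4100i


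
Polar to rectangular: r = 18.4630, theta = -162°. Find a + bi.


a = 18.4630*cos(-162°) = 18.4630*(-0.95106) = -17.5594
b = 18.4630*sin(-162°) = 18.4630*(-0.30902) = -5.7054

-17.5594 - 5.7054i


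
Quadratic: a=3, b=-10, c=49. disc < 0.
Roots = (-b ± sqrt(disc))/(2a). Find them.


disc = (-10)^2 - 4*3*49 = 100 - 588 = -488
sqrt(|disc|) = sqrt(488) = 22.0907
Real part = 10/(2*3) = 1.6667
Imag part = 22.0907/(2*3) = 3.6818

1.6667 ± 3.6818i


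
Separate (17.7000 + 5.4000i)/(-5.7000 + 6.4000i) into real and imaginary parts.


Multiply by conjugate: (17.7000 + 5.4000i)(-5.7000 - 6.4000i) / ((-5.7)^2 + 6.4^2)
Numerator real = 17.7*(-5.7) + 5.4*6.4 = -66.33
Numerator imag = 5.4*(-5.7) - 17.7*6.4 = -144.06
Denominator = 73.45
Re(z) = -66.33/73.45 = -0.9031
Im(z) = -144.06/73.45 = -1.9613

Re(z) = -0.9031, Im(z) = -1.9613


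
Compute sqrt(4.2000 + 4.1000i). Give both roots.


|z| = sqrt(17.64+16.81) = 5.8694
sqrt((|z|+a)/2) = sqrt((5.8694+4.2)/2) = sqrt(5.0347) = 2.2438
sqrt((|z|-a)/2) = sqrt((5.8694-4.2)/2) = sqrt(0.8347) = 0.9136

±(2.2438 + 0.9136i) i.e. 2.2438 + 0.9136i and -2.2438 - 0.9136i


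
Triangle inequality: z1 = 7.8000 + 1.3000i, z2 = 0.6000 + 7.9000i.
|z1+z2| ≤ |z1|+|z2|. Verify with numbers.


|z1| = sqrt(7.8^2 + 1.3^2) = sqrt(62.53) = 7.9076
|z2| = sqrt(0.6^2 + 7.9^2) = sqrt(62.77) = 7.9228
z1+z2 = 8.4000 + 9.2000i
|z1+z2| = sqrt(155.2) = 12.4579
|z1|+|z2| = 7.9076 + 7.9228 = 15.8304

|z1+z2| = 12.4579 ≤ |z1|+|z2| = 15.8304 (verified)


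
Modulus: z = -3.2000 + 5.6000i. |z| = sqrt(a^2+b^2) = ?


|z| = sqrt((-3.2)^2 + 5.6^2) = sqrt(10.24 + 31.36) = sqrt(41.6) = 6.4498

|z| = 6.4498


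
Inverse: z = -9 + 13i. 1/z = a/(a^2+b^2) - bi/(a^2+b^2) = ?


|z|^2 = 81+169 = 250
1/z = (-9 - 13i)/250

1/z = -0.0360 - 0.0520i


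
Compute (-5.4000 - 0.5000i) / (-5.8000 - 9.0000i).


Conjugate of z2 = -5.8000 + 9.0000i
Numerator: (-5.4000 - 0.5000i)(-5.8000 + 9.0000i) = 35.8200 - 45.7000i
Denominator: (-5.8)^2 + (-9)^2 = 114.64
Result = (35.8200 - 45.7000i)/114.64

0.3125 - 0.3986i


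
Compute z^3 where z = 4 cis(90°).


r^3 = 4^3 = 64
n*theta = 3*90° = 270° = 270° (mod 360)
a = 64*cos(270°) = 0
b = 64*sin(270°) = -64.0000

64 cis(270°) = 0 - 64.0000i


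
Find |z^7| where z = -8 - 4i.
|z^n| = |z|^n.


|z| = sqrt(64+16) = sqrt(80) = 8.9443
|z^7| = |z|^7 = (sqrt(80))^7 = 80^3 * sqrt(80) = 512000*sqrt(80)

|z^7| = 512000*sqrt(80) ≈ 4579467.2179


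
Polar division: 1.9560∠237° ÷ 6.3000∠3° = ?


r = 1.9560 / 6.3000 = 0.3105
theta = 237° - 3° = 234° = 234° (mod 360)

0.3105 cis(234°)


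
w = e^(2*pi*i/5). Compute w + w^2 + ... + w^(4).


With w = e^(2*pi*i/5), all 5 of the 5th roots of unity w^0 = 1, w, ..., w^(4) sum to 0: 1 + w + ... + w^(4) = (1 - w^5)/(1 - w) = 0 since w^5 = 1, w ≠ 1.
Removing the root 1: w + w^2 + ... + w^(4) = 0 - 1 = -1

Sum = -1


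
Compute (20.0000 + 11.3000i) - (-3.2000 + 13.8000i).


Real: 20 + 3.2 = 23.2
Imag: 11.3 - 13.8 = -2.5

23.2000 - 2.5000i


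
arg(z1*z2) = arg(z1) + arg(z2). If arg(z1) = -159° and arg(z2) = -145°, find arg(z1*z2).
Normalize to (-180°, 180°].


arg(z1*z2) = -159° - 145° = -304°
Normalized to (-180°, 180°]: 56°

56°


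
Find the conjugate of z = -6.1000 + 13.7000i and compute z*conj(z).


z_bar = -6.1000 - 13.7000i
z*z_bar = (-6.1)^2 + 13.7^2 = 37.21 + 187.69 = 224.9

z_bar = -6.1000 - 13.7000i, z*z_bar = 224.9


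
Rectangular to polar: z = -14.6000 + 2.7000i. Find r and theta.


r = sqrt(213.16+7.29) = sqrt(220.45) = 14.8476
theta = atan2(2.7, -14.6) = 169.5226 degrees

r = 14.8476, theta = 169.5226 degrees


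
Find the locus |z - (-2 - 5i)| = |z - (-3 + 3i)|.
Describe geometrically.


Equal distances means the locus is the perpendicular bisector of z1 and z2.
Midpoint = ((-2+(-3))/2, (-5+3)/2) = (-2.5000, -1.0000)

Perpendicular bisector through (-2.5000, -1.0000)


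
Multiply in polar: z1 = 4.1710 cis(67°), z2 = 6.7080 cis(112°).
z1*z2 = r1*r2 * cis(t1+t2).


r = 4.1710 * 6.7080 = 27.9791
theta = 67° + 112° = 179° = 179° (mod 360)

27.9791 cis(179°)


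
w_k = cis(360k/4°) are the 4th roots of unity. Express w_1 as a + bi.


Angle = 360*1/4 = 90°
a = cos(90°) = 0
b = sin(90°) = 1.0000

0 + 1.0000i


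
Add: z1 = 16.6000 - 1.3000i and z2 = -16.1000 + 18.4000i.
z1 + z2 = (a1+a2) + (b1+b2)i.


Real: 16.6 - 16.1 = 0.5
Imag: -1.3 + 18.4 = 17.1

0.5000 + 17.1000i


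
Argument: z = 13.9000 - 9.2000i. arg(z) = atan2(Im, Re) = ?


Re = 13.9, Im = -9.2
arg = atan2(-9.2, 13.9) = -33.4994 degrees

arg(z) = -33.4994 degrees


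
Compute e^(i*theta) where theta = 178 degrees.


cos(178°) = -0.9994
sin(178°) = 0.0349

e^(i*178°) = -0.9994 + 0.0349i


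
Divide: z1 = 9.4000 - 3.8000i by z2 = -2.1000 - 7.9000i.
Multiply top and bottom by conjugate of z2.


Conjugate of z2 = -2.1000 + 7.9000i
Numerator: (9.4000 - 3.8000i)(-2.1000 + 7.9000i) = 10.2800 + 82.2400i
Denominator: (-2.1)^2 + (-7.9)^2 = 66.82
Result = (10.2800 + 82.2400i)/66.82

0.1538 + 1.2308i


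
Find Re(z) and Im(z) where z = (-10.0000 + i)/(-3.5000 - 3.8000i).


Multiply by conjugate: (-10.0000 + i)(-3.5000 + 3.8000i) / ((-3.5)^2 + (-3.8)^2)
Numerator real = -10*(-3.5) + 1*(-3.8) = 31.2
Numerator imag = 1*(-3.5) - (-10)*(-3.8) = -41.5
Denominator = 26.69
Re(z) = 31.2/26.69 = 1.1690
Im(z) = -41.5/26.69 = -1.5549

Re(z) = 1.1690, Im(z) = -1.5549


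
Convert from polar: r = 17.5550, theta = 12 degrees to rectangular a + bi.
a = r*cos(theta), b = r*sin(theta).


a = 17.5550*cos(12°) = 17.5550*0.97815 = 17.1714
b = 17.5550*sin(12°) = 17.5550*0.20791 = 3.6499

17.1714 + 3.6499i


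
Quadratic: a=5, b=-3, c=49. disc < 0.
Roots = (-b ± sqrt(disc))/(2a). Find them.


disc = (-3)^2 - 4*5*49 = 9 - 980 = -971
sqrt(|disc|) = sqrt(971) = 31.1609
Real part = 3/(2*5) = 0.3000
Imag part = 31.1609/(2*5) = 3.1161

0.3000 ± 3.1161i


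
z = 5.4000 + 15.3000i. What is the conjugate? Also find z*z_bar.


z_bar = 5.4000 - 15.3000i
z*z_bar = 5.4^2 + 15.3^2 = 29.16 + 234.09 = 263.25

z_bar = 5.4000 - 15.3000i, z*z_bar = 263.25


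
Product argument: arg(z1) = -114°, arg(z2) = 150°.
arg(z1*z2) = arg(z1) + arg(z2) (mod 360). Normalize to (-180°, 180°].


arg(z1*z2) = -114° + 150° = 36°
Normalized to (-180°, 180°]: 36°

36°


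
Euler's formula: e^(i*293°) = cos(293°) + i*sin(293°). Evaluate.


cos(293°) = 0.3907
sin(293°) = -0.9205

e^(i*293°) = 0.3907 - 0.9205i


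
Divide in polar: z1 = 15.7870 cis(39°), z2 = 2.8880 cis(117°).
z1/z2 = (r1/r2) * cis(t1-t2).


r = 15.7870 / 2.8880 = 5.4664
theta = 39° - 117° = -78° = 282° (mod 360)

5.4664 cis(282°)


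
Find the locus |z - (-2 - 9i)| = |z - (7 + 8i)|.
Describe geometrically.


Equal distances means the locus is the perpendicular bisector of z1 and z2.
Midpoint = ((-2+7)/2, (-9+8)/2) = (2.5000, -0.5000)

Perpendicular bisector through (2.5000, -0.5000)


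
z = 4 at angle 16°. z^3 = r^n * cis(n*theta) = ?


r^3 = 4^3 = 64
n*theta = 3*16° = 48° = 48° (mod 360)
a = 64*cos(48°) = 42.8244
b = 64*sin(48°) = 47.5613

64 cis(48°) = 42.8244 + 47.5613i


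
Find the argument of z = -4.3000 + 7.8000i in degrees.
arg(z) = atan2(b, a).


Re = -4.3, Im = 7.8
arg = atan2(7.8, -4.3) = 118.8672 degrees

arg(z) = 118.8672 degrees


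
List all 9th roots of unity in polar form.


The 9th roots of unity are cis(360k/9°) for k=0..8
Angle step = 360/9 = 40°
Primitive root: cis(40°)
Primitive root = 0.7660 + 0.6428i

9 roots at angles: 0°, 40°, 80°, 120°, 160°, 200°, 240°, 280°, 320°


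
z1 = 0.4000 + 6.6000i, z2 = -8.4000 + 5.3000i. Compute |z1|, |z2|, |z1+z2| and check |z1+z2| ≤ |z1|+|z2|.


|z1| = sqrt(0.4^2 + 6.6^2) = sqrt(43.72) = 6.6121
|z2| = sqrt((-8.4)^2 + 5.3^2) = sqrt(98.65) = 9.9323
z1+z2 = -8.0000 + 11.9000i
|z1+z2| = sqrt(205.61) = 14.3391
|z1|+|z2| = 6.6121 + 9.9323 = 16.5444

|z1+z2| = 14.3391 ≤ |z1|+|z2| = 16.5444 (verified)


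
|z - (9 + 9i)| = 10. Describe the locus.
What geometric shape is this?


|z - z0| = r is a circle with center z0 and radius r.
Center = (9, 9), radius = 10

Circle with center (9, 9) and radius 10


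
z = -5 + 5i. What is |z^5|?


|z| = sqrt(25+25) = sqrt(50) = 7.0711
|z^5| = |z|^5 = (sqrt(50))^5 = 50^2 * sqrt(50) = 2500*sqrt(50)

|z^5| = 2500*sqrt(50) ≈ 17677.6695


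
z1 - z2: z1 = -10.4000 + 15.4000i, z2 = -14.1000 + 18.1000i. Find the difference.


Real: -10.4 + 14.1 = 3.7
Imag: 15.4 - 18.1 = -2.7

3.7000 - 2.7000i


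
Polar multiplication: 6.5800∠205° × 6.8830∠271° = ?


r = 6.5800 * 6.8830 = 45.2901
theta = 205° + 271° = 476° = 116° (mod 360)

45.2901 cis(116°)


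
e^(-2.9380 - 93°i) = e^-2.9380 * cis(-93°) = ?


e^-2.9380 = 0.0530
cos(-93°) = -0.0523
sin(-93°) = -0.9986
Real = 0.0530*(-0.0523) = -0.0028
Imag = 0.0530*(-0.9986) = -0.0529

-0.0028 - 0.0529i


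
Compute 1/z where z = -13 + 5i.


|z|^2 = 169+25 = 194
1/z = (-13 - 5i)/194

1/z = -0.0670 - 0.0258i


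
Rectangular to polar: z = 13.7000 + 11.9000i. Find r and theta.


r = sqrt(187.69+141.61) = sqrt(329.3) = 18.1466
theta = atan2(11.9, 13.7) = 40.9780 degrees

r = 18.1466, theta = 40.9780 degrees


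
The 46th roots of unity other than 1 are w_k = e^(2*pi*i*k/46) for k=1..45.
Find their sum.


With w = e^(2*pi*i/46), all 46 of the 46th roots of unity w^0 = 1, w, ..., w^(45) sum to 0: 1 + w + ... + w^(45) = (1 - w^46)/(1 - w) = 0 since w^46 = 1, w ≠ 1.
Removing the root 1: w + w^2 + ... + w^(45) = 0 - 1 = -1

Sum = -1


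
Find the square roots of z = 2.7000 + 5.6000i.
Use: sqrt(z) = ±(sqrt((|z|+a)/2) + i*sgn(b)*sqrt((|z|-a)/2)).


|z| = sqrt(7.29+31.36) = 6.2169
sqrt((|z|+a)/2) = sqrt((6.2169+2.7)/2) = sqrt(4.4585) = 2.1115
sqrt((|z|-a)/2) = sqrt((6.2169-2.7)/2) = sqrt(1.7585) = 1.3261

±(2.1115 + 1.3261i) i.e. 2.1115 + 1.3261i and -2.1115 - 1.3261i


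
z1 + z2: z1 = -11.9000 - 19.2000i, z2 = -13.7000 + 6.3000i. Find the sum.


Real: -11.9 - 13.7 = -25.6
Imag: -19.2 + 6.3 = -12.9

-25.6000 - 12.9000i


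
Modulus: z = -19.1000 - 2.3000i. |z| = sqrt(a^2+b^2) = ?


|z| = sqrt((-19.1)^2 + (-2.3)^2) = sqrt(364.81 + 5.29) = sqrt(370.1) = 19.2380

|z| = 19.2380


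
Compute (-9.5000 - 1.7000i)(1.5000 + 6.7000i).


Real = -9.5*1.5 - (-1.7)*6.7 = -14.25 - (-11.39) = -2.86
Imag = -9.5*6.7 + 1.5*(-1.7) = -63.65 - (2.55) = -66.2

-2.8600 - 66.2000i


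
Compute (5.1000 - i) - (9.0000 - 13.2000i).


Real: 5.1 - 9 = -3.9
Imag: -1 + 13.2 = 12.2

-3.9000 + 12.2000i


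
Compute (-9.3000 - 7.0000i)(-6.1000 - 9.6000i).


Real = -9.3*(-6.1) - (-7)*(-9.6) = 56.73 - 67.2 = -10.47
Imag = -9.3*(-9.6) - (6.1)*(-7) = 89.28 + 42.7 = 131.98

-10.4700 + 131.9800i


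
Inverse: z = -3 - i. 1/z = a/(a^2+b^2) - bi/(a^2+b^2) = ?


|z|^2 = 9+1 = 10
1/z = (-3 + 1i)/10

1/z = -0.3000 + 0.1000i


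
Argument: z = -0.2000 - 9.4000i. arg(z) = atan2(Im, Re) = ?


Re = -0.2, Im = -9.4
arg = atan2(-9.4, -0.2) = -91.2189 degrees

arg(z) = -91.2189 degrees


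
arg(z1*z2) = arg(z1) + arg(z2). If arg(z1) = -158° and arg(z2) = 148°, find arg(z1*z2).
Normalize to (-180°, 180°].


arg(z1*z2) = -158° + 148° = -10°
Normalized to (-180°, 180°]: -10°

-10°


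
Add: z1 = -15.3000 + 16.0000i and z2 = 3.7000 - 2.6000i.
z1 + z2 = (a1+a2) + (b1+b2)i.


Real: -15.3 + 3.7 = -11.6
Imag: 16 - 2.6 = 13.4

-11.6000 + 13.4000i


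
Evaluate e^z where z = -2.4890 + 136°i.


e^-2.4890 = 0.0830
cos(136°) = -0.7193
sin(136°) = 0.6947
Real = 0.0830*(-0.7193) = -0.0597
Imag = 0.0830*0.6947 = 0.0577

-0.0597 + 0.0577i


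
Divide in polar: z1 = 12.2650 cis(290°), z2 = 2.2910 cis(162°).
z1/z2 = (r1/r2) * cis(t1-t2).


r = 12.2650 / 2.2910 = 5.3536
theta = 290° - 162° = 128° = 128° (mod 360)

5.3536 cis(128°)


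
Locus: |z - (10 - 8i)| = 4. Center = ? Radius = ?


|z - z0| = r is a circle with center z0 and radius r.
Center = (10, -8), radius = 4

Circle with center (10, -8) and radius 4


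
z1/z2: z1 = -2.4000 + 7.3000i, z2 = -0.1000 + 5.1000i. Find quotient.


Conjugate of z2 = -0.1000 - 5.1000i
Numerator: (-2.4000 + 7.3000i)(-0.1000 - 5.1000i) = 37.4700 + 11.5100i
Denominator: (-0.1)^2 + 5.1^2 = 26.02
Result = (37.4700 + 11.5100i)/26.02

1.4400 + 0.4424i


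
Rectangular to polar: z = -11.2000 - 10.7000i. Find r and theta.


r = sqrt(125.44+114.49) = sqrt(239.93) = 15.4897
theta = atan2(-10.7, -11.2) = -136.3079 degrees

r = 15.4897, theta = -136.3079 degrees


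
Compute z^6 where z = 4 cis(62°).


r^6 = 4^6 = 4096
n*theta = 6*62° = 372° = 12° (mod 360)
a = 4096*cos(12°) = 4006.4926
b = 4096*sin(12°) = 851.6063

4096 cis(12°) = 4006.4926 + 851.6063i


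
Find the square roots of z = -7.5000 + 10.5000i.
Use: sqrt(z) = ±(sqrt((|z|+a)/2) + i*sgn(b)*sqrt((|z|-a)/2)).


|z| = sqrt(56.25+110.25) = 12.9035
sqrt((|z|+a)/2) = sqrt((12.9035+(-7.5))/2) = sqrt(2.7017) = 1.6437
sqrt((|z|-a)/2) = sqrt((12.9035-(-7.5))/2) = sqrt(10.2017) = 3.1940

±(1.6437 + 3.1940i) i.e. 1.6437 + 3.1940i and -1.6437 - 3.1940i


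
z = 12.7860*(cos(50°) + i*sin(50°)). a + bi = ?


a = 12.7860*cos(50°) = 12.7860*0.64279 = 8.2187
b = 12.7860*sin(50°) = 12.7860*0.76604 = 9.7946

8.2187 + 9.7946i


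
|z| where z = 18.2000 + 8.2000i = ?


|z| = sqrt(18.2^2 + 8.2^2) = sqrt(331.24 + 67.24) = sqrt(398.48) = 19.9620

|z| = 19.9620


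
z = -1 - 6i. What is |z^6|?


|z| = sqrt(1+36) = sqrt(37) = 6.0828
|z^6| = |z|^6 = (sqrt(37))^6 = 37^3 = 50653

|z^6| = 50653


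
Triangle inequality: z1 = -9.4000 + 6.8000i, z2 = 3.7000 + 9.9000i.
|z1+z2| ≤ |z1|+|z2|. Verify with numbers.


|z1| = sqrt((-9.4)^2 + 6.8^2) = sqrt(134.6) = 11.6017
|z2| = sqrt(3.7^2 + 9.9^2) = sqrt(111.7) = 10.5688
z1+z2 = -5.7000 + 16.7000i
|z1+z2| = sqrt(311.38) = 17.6460
|z1|+|z2| = 11.6017 + 10.5688 = 22.1705

|z1+z2| = 17.6460 ≤ |z1|+|z2| = 22.1705 (verified)


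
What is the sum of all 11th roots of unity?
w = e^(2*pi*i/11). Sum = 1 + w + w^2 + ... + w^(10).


The sum of all 11th roots of unity is 0.
Geometric series: (1 - w^11)/(1 - w) = (1-1)/(1-w) = 0 since w^11 = 1, w ≠ 1.
Alternatively: coefficient of z^10 in z^11 - 1 is 0.

0


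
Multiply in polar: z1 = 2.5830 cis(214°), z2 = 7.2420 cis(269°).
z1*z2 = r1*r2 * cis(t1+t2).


r = 2.5830 * 7.2420 = 18.7061
theta = 214° + 269° = 483° = 123° (mod 360)

18.7061 cis(123°)


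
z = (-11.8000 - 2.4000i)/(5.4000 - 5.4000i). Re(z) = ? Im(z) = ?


Multiply by conjugate: (-11.8000 - 2.4000i)(5.4000 + 5.4000i) / (5.4^2 + (-5.4)^2)
Numerator real = -11.8*5.4 - (2.4)*(-5.4) = -50.76
Numerator imag = -2.4*5.4 - (-11.8)*(-5.4) = -76.68
Denominator = 58.32
Re(z) = -50.76/58.32 = -0.8704
Im(z) = -76.68/58.32 = -1.3148

Re(z) = -0.8704, Im(z) = -1.3148


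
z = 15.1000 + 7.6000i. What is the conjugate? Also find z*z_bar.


z_bar = 15.1000 - 7.6000i
z*z_bar = 15.1^2 + 7.6^2 = 228.01 + 57.76 = 285.77

z_bar = 15.1000 - 7.6000i, z*z_bar = 285.77


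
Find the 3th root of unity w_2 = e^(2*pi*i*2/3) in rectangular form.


Angle = 360*2/3 = 240°
a = cos(240°) = -0.5000
b = sin(240°) = -0.8660

-0.5000 - 0.8660i


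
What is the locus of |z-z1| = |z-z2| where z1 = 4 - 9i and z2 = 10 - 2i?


Equal distances means the locus is the perpendicular bisector of z1 and z2.
Midpoint = ((4+10)/2, (-9+(-2))/2) = (7.0000, -5.5000)

Perpendicular bisector through (7.0000, -5.5000)


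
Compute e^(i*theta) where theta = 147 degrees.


cos(147°) = -0.8387
sin(147°) = 0.5446

e^(i*147°) = -0.8387 + 0.5446i


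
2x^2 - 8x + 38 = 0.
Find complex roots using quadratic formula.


disc = (-8)^2 - 4*2*38 = 64 - 304 = -240
sqrt(|disc|) = sqrt(240) = 15.4919
Real part = 8/(2*2) = 2.0000
Imag part = 15.4919/(2*2) = 3.8730

2.0000 ± 3.8730i


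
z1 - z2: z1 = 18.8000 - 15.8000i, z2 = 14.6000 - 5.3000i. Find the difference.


Real: 18.8 - 14.6 = 4.2
Imag: -15.8 + 5.3 = -10.5

4.2000 - 10.5000i


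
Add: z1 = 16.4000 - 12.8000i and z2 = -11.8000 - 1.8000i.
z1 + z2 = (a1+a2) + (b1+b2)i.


Real: 16.4 - 11.8 = 4.6
Imag: -12.8 - 1.8 = -14.6

4.6000 - 14.6000i


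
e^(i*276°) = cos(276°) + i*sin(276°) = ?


cos(276°) = 0.1045
sin(276°) = -0.9945

e^(i*276°) = 0.1045 - 0.9945i


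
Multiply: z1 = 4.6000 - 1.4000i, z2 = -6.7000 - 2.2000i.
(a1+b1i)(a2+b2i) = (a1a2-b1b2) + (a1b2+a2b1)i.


Real = 4.6*(-6.7) - (-1.4)*(-2.2) = -30.82 - 3.08 = -33.9
Imag = 4.6*(-2.2) - (6.7)*(-1.4) = -10.12 + 9.38 = -0.74

-33.9000 - 0.7400i


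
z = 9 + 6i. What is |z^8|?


|z| = sqrt(81+36) = sqrt(117) = 10.8167
|z^8| = |z|^8 = (sqrt(117))^8 = 117^4 = 187388721

|z^8| = 187388721


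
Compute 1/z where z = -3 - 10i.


|z|^2 = 9+100 = 109
1/z = (-3 + 10i)/109

1/z = -0.0275 + 0.0917i


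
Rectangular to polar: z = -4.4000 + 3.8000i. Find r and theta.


r = sqrt(19.36+14.44) = sqrt(33.8) = 5.8138
theta = atan2(3.8, -4.4) = 139.1849 degrees

r = 5.8138, theta = 139.1849 degrees


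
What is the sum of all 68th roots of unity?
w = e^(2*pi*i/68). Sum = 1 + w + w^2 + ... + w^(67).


The sum of all 68th roots of unity is 0.
Geometric series: (1 - w^68)/(1 - w) = (1-1)/(1-w) = 0 since w^68 = 1, w ≠ 1.
Alternatively: coefficient of z^67 in z^68 - 1 is 0.

0


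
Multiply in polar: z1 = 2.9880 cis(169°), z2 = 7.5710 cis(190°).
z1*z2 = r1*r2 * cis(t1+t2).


r = 2.9880 * 7.5710 = 22.6221
theta = 169° + 190° = 359° = 359° (mod 360)

22.6221 cis(359°)


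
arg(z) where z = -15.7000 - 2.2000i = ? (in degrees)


Re = -15.7, Im = -2.2
arg = atan2(-2.2, -15.7) = -172.0232 degrees

arg(z) = -172.0232 degrees


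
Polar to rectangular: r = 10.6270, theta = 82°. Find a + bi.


a = 10.6270*cos(82°) = 10.6270*0.13917 = 1.4790
b = 10.6270*sin(82°) = 10.6270*0.99027 = 10.5236

1.4790 + 10.5236i


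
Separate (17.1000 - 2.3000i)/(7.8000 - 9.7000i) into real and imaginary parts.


Multiply by conjugate: (17.1000 - 2.3000i)(7.8000 + 9.7000i) / (7.8^2 + (-9.7)^2)
Numerator real = 17.1*7.8 - (2.3)*(-9.7) = 155.69
Numerator imag = -2.3*7.8 - 17.1*(-9.7) = 147.93
Denominator = 154.93
Re(z) = 155.69/154.93 = 1.0049
Im(z) = 147.93/154.93 = 0.9548

Re(z) = 1.0049, Im(z) = 0.9548


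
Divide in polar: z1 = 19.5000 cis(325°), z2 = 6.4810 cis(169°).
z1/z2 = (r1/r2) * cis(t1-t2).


r = 19.5000 / 6.4810 = 3.0088
theta = 325° - 169° = 156° = 156° (mod 360)

3.0088 cis(156°)


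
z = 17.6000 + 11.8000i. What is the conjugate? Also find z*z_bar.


z_bar = 17.6000 - 11.8000i
z*z_bar = 17.6^2 + 11.8^2 = 309.76 + 139.24 = 449

z_bar = 17.6000 - 11.8000i, z*z_bar = 449


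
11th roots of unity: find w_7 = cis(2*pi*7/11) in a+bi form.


Angle = 360*7/11 = 229.0909°
a = cos(229.0909°) = -0.6549
b = sin(229.0909°) = -0.7557

-0.6549 - 0.7557i


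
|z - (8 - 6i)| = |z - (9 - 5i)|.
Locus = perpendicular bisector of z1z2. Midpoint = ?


Equal distances means the locus is the perpendicular bisector of z1 and z2.
Midpoint = ((8+9)/2, (-6+(-5))/2) = (8.5000, -5.5000)

Perpendicular bisector through (8.5000, -5.5000)


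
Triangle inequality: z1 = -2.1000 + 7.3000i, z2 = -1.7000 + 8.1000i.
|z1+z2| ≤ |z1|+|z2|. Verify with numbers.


|z1| = sqrt((-2.1)^2 + 7.3^2) = sqrt(57.7) = 7.5961
|z2| = sqrt((-1.7)^2 + 8.1^2) = sqrt(68.5) = 8.2765
z1+z2 = -3.8000 + 15.4000i
|z1+z2| = sqrt(251.6) = 15.8619
|z1|+|z2| = 7.5961 + 8.2765 = 15.8726

|z1+z2| = 15.8619 ≤ |z1|+|z2| = 15.8726 (verified)


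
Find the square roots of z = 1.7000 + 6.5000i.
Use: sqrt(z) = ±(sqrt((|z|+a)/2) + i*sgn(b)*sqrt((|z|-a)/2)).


|z| = sqrt(2.89+42.25) = 6.7186
sqrt((|z|+a)/2) = sqrt((6.7186+1.7)/2) = sqrt(4.2093) = 2.0517
sqrt((|z|-a)/2) = sqrt((6.7186-1.7)/2) = sqrt(2.5093) = 1.5841

±(2.0517 + 1.5841i) i.e. 2.0517 + 1.5841i and -2.0517 - 1.5841i


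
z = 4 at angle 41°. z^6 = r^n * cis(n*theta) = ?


r^6 = 4^6 = 4096
n*theta = 6*41° = 246° = 246° (mod 360)
a = 4096*cos(246°) = -1665.9933
b = 4096*sin(246°) = -3741.8822

4096 cis(246°) = -1665.9933 - 3741.8822i


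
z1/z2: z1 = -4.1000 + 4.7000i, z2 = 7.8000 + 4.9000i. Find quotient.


Conjugate of z2 = 7.8000 - 4.9000i
Numerator: (-4.1000 + 4.7000i)(7.8000 - 4.9000i) = -8.9500 + 56.7500i
Denominator: 7.8^2 + 4.9^2 = 84.85
Result = (-8.9500 + 56.7500i)/84.85

-0.1055 + 0.6688i


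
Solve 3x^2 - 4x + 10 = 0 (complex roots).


disc = (-4)^2 - 4*3*10 = 16 - 120 = -104
sqrt(|disc|) = sqrt(104) = 10.1980
Real part = 4/(2*3) = 0.6667
Imag part = 10.1980/(2*3) = 1.6997

0.6667 ± 1.6997i


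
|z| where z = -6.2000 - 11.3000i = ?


|z| = sqrt((-6.2)^2 + (-11.3)^2) = sqrt(38.44 + 127.69) = sqrt(166.13) = 12.8891

|z| = 12.8891


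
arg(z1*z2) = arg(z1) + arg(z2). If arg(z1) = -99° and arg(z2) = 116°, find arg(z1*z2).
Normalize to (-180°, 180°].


arg(z1*z2) = -99° + 116° = 17°
Normalized to (-180°, 180°]: 17°

17°


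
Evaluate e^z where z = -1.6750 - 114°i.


e^-1.6750 = 0.1873
cos(-114°) = -0.4067
sin(-114°) = -0.9135
Real = 0.1873*(-0.4067) = -0.0762
Imag = 0.1873*(-0.9135) = -0.1711

-0.0762 - 0.1711i


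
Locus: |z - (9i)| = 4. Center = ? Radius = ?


|z - z0| = r is a circle with center z0 and radius r.
Center = (0, 9), radius = 4

Circle with center (0, 9) and radius 4


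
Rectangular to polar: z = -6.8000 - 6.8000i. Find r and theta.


r = sqrt(46.24+46.24) = sqrt(92.48) = 9.6167
theta = atan2(-6.8, -6.8) = -135.0000 degrees

r = 9.6167, theta = -135.0000 degrees


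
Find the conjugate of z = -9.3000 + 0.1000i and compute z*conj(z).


z_bar = -9.3000 - 0.1000i
z*z_bar = (-9.3)^2 + 0.1^2 = 86.49 + 0.01 = 86.5

z_bar = -9.3000 - 0.1000i, z*z_bar = 86.5


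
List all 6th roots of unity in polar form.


The 6th roots of unity are cis(360k/6°) for k=0..5
Angle step = 360/6 = 60°
Primitive root: cis(60°)
Primitive root = 0.5000 + 0.8660i

6 roots at angles: 0°, 60°, 120°, 180°, 240°, 300°


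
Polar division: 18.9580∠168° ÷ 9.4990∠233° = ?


r = 18.9580 / 9.4990 = 1.9958
theta = 168° - 233° = -65° = 295° (mod 360)

1.9958 cis(295°)


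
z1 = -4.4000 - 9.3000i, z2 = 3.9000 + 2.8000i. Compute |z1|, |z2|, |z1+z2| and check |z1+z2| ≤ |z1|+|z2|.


|z1| = sqrt((-4.4)^2 + (-9.3)^2) = sqrt(105.85) = 10.2883
|z2| = sqrt(3.9^2 + 2.8^2) = sqrt(23.05) = 4.8010
z1+z2 = -0.5000 - 6.5000i
|z1+z2| = sqrt(42.5) = 6.5192
|z1|+|z2| = 10.2883 + 4.8010 = 15.0893

|z1+z2| = 6.5192 ≤ |z1|+|z2| = 15.0893 (verified)


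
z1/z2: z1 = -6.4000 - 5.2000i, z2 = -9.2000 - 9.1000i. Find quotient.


Conjugate of z2 = -9.2000 + 9.1000i
Numerator: (-6.4000 - 5.2000i)(-9.2000 + 9.1000i) = 106.2000 - 10.4000i
Denominator: (-9.2)^2 + (-9.1)^2 = 167.45
Result = (106.2000 - 10.4000i)/167.45

0.6342 - 0.0621i


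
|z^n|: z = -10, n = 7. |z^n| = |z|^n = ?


|z| = sqrt(100+0) = sqrt(100) = 10
|z^7| = |z|^7 = 10^7 = 10000000

|z^7| = 10000000


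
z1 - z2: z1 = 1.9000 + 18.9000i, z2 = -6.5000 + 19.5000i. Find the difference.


Real: 1.9 + 6.5 = 8.4
Imag: 18.9 - 19.5 = -0.6

8.4000 - 0.6000i


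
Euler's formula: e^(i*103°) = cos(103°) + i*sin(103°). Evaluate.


cos(103°) = -0.2250
sin(103°) = 0.9744

e^(i*103°) = -0.2250 + 0.9744i


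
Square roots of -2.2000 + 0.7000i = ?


|z| = sqrt(4.84+0.49) = 2.3087
sqrt((|z|+a)/2) = sqrt((2.3087+(-2.2))/2) = sqrt(0.0543) = 0.2331
sqrt((|z|-a)/2) = sqrt((2.3087-(-2.2))/2) = sqrt(2.2543) = 1.5014

±(0.2331 + 1.5014i) i.e. 0.2331 + 1.5014i and -0.2331 - 1.5014i


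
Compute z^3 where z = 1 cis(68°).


r^3 = 1^3 = 1
n*theta = 3*68° = 204° = 204° (mod 360)
a = 1*cos(204°) = -0.9135
b = 1*sin(204°) = -0.4067

1 cis(204°) = -0.9135 - 0.4067i


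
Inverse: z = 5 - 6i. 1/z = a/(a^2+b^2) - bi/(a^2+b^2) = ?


|z|^2 = 25+36 = 61
1/z = (5 + 6i)/61

1/z = 0.0820 + 0.0984i


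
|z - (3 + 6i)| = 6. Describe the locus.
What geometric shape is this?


|z - z0| = r is a circle with center z0 and radius r.
Center = (3, 6), radius = 6

Circle with center (3, 6) and radius 6


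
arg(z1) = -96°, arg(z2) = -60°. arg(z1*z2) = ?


arg(z1*z2) = -96° - 60° = -156°
Normalized to (-180°, 180°]: -156°

-156°


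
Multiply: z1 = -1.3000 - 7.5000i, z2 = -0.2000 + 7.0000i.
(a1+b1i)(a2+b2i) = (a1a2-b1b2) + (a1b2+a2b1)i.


Real = -1.3*(-0.2) - (-7.5)*7 = 0.26 - (-52.5) = 52.76
Imag = -1.3*7 - (0.2)*(-7.5) = -9.1 + 1.5 = -7.6

52.7600 - 7.6000i


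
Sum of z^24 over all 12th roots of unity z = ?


The roots are w_k = w^k with w = e^(2*pi*i/12), and (w^k)^24 = (w^24)^k.
So S = 1 + u + u^2 + ... + u^(11) with u = w^24.
24 = 2*12 + 0, so 24 is a multiple of 12 and u = (w^12)^2 = 1.
Every one of the 12 terms equals 1: S = 12

S = 12


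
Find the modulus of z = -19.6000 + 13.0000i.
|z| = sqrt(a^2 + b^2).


|z| = sqrt((-19.6)^2 + 13^2) = sqrt(384.16 + 169) = sqrt(553.16) = 23.5194

|z| = 23.5194


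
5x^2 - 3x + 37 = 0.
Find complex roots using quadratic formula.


disc = (-3)^2 - 4*5*37 = 9 - 740 = -731
sqrt(|disc|) = sqrt(731) = 27.0370
Real part = 3/(2*5) = 0.3000
Imag part = 27.0370/(2*5) = 2.7037

0.3000 ± 2.7037i


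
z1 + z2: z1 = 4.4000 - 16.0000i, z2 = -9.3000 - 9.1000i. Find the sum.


Real: 4.4 - 9.3 = -4.9
Imag: -16 - 9.1 = -25.1

-4.9000 - 25.1000i


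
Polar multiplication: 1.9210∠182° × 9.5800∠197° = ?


r = 1.9210 * 9.5800 = 18.4032
theta = 182° + 197° = 379° = 19° (mod 360)

18.4032 cis(19°)


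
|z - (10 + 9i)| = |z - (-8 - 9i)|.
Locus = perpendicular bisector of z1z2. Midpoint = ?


Equal distances means the locus is the perpendicular bisector of z1 and z2.
Midpoint = ((10+(-8))/2, (9+(-9))/2) = (1.0000, 0)

Perpendicular bisector through (1.0000, 0)


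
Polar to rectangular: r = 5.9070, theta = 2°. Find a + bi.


a = 5.9070*cos(2°) = 5.9070*0.99939 = 5.9034
b = 5.9070*sin(2°) = 5.9070*0.0349 = 0.2062

5.9034 + 0.2062i


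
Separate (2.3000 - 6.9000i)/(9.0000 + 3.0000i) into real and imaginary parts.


Multiply by conjugate: (2.3000 - 6.9000i)(9.0000 - 3.0000i) / (9^2 + 3^2)
Numerator real = 2.3*9 - (6.9)*3 = 0
Numerator imag = -6.9*9 - 2.3*3 = -69
Denominator = 90
Re(z) = 0/90 = 0
Im(z) = -69/90 = -0.7667

Re(z) = 0, Im(z) = -0.7667


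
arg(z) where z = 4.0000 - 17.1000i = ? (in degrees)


Re = 4, Im = -17.1
arg = atan2(-17.1, 4) = -76.8342 degrees

arg(z) = -76.8342 degrees


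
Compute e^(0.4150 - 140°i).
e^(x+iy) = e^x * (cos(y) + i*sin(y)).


e^0.4150 = 1.5144
cos(-140°) = -0.76604
sin(-140°) = -0.64279
Real = 1.5144*(-0.76604) = -1.1601
Imag = 1.5144*(-0.64279) = -0.9734

-1.1601 - 0.9734i


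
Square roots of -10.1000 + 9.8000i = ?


|z| = sqrt(102.01+96.04) = 14.0730
sqrt((|z|+a)/2) = sqrt((14.0730+(-10.1))/2) = sqrt(1.9865) = 1.4094
sqrt((|z|-a)/2) = sqrt((14.0730-(-10.1))/2) = sqrt(12.0865) = 3.4766

±(1.4094 + 3.4766i) i.e. 1.4094 + 3.4766i and -1.4094 - 3.4766i


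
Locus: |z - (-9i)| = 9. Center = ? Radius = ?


|z - z0| = r is a circle with center z0 and radius r.
Center = (0, -9), radius = 9

Circle with center (0, -9) and radius 9


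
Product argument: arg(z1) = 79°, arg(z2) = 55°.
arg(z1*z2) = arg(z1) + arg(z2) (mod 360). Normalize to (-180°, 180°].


arg(z1*z2) = 79° + 55° = 134°
Normalized to (-180°, 180°]: 134°

134°


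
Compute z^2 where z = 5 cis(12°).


r^2 = 5^2 = 25
n*theta = 2*12° = 24° = 24° (mod 360)
a = 25*cos(24°) = 22.8386
b = 25*sin(24°) = 10.1684

25 cis(24°) = 22.8386 + 10.1684i


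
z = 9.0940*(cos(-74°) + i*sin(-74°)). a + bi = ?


a = 9.0940*cos(-74°) = 9.0940*0.275637 = 2.5066
b = 9.0940*sin(-74°) = 9.0940*(-0.96126) = -8.7417

2.5066 - 8.7417i


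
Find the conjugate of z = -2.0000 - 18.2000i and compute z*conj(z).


z_bar = -2.0000 + 18.2000i
z*z_bar = (-2)^2 + (-18.2)^2 = 4 + 331.24 = 335.24

z_bar = -2.0000 + 18.2000i, z*z_bar = 335.24


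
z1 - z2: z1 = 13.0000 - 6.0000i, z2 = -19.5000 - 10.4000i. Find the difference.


Real: 13 + 19.5 = 32.5
Imag: -6 + 10.4 = 4.4

32.5000 + 4.4000i


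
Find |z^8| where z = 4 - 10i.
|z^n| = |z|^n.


|z| = sqrt(16+100) = sqrt(116) = 10.7703
|z^8| = |z|^8 = (sqrt(116))^8 = 116^4 = 181063936

|z^8| = 181063936


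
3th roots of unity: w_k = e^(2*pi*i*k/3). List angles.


The 3th roots of unity are cis(360k/3°) for k=0..2
Angle step = 360/3 = 120°
Primitive root: cis(120°)
Primitive root = -0.5000 + 0.8660i

3 roots at angles: 0°, 120°, 240°


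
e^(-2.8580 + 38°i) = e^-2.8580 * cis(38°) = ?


e^-2.8580 = 0.0574
cos(38°) = 0.788
sin(38°) = 0.6157
Real = 0.0574*0.788 = 0.0452
Imag = 0.0574*0.6157 = 0.0353

0.0452 + 0.0353i


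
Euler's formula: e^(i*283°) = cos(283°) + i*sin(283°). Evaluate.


cos(283°) = 0.2250
sin(283°) = -0.9744

e^(i*283°) = 0.2250 - 0.9744i


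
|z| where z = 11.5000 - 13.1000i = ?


|z| = sqrt(11.5^2 + (-13.1)^2) = sqrt(132.25 + 171.61) = sqrt(303.86) = 17.4316

|z| = 17.4316


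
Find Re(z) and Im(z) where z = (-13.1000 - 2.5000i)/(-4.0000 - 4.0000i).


Multiply by conjugate: (-13.1000 - 2.5000i)(-4.0000 + 4.0000i) / ((-4)^2 + (-4)^2)
Numerator real = -13.1*(-4) - (2.5)*(-4) = 62.4
Numerator imag = -2.5*(-4) - (-13.1)*(-4) = -42.4
Denominator = 32
Re(z) = 62.4/32 = 1.9500
Im(z) = -42.4/32 = -1.3250

Re(z) = 1.9500, Im(z) = -1.3250


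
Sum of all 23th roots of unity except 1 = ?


With w = e^(2*pi*i/23), all 23 of the 23th roots of unity w^0 = 1, w, ..., w^(22) sum to 0: 1 + w + ... + w^(22) = (1 - w^23)/(1 - w) = 0 since w^23 = 1, w ≠ 1.
Removing the root 1: w + w^2 + ... + w^(22) = 0 - 1 = -1

Sum = -1


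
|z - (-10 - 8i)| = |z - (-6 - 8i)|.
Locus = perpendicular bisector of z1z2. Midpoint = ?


Equal distances means the locus is the perpendicular bisector of z1 and z2.
Midpoint = ((-10+(-6))/2, (-8+(-8))/2) = (-8.0000, -8.0000)

Perpendicular bisector through (-8.0000, -8.0000)


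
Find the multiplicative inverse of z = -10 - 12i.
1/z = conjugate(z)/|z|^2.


|z|^2 = 100+144 = 244
1/z = (-10 + 12i)/244

1/z = -0.0410 + 0.0492i


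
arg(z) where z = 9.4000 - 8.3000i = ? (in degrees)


Re = 9.4, Im = -8.3
arg = atan2(-8.3, 9.4) = -41.4438 degrees

arg(z) = -41.4438 degrees


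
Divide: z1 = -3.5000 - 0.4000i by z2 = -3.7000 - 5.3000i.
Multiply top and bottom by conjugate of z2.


Conjugate of z2 = -3.7000 + 5.3000i
Numerator: (-3.5000 - 0.4000i)(-3.7000 + 5.3000i) = 15.0700 - 17.0700i
Denominator: (-3.7)^2 + (-5.3)^2 = 41.78
Result = (15.0700 - 17.0700i)/41.78

0.3607 - 0.4086i


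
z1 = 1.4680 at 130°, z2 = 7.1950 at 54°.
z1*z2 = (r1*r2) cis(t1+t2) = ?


r = 1.4680 * 7.1950 = 10.5623
theta = 130° + 54° = 184° = 184° (mod 360)

10.5623 cis(184°)


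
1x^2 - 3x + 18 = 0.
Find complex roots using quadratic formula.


disc = (-3)^2 - 4*1*18 = 9 - 72 = -63
sqrt(|disc|) = sqrt(63) = 7.9373
Real part = 3/(2*1) = 1.5000
Imag part = 7.9373/(2*1) = 3.9686

1.5000 ± 3.9686i


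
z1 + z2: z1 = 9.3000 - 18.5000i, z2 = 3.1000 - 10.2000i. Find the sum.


Real: 9.3 + 3.1 = 12.4
Imag: -18.5 - 10.2 = -28.7

12.4000 - 28.7000i


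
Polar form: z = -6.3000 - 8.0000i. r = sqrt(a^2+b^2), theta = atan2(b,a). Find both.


r = sqrt(39.69+64) = sqrt(103.69) = 10.1828
theta = atan2(-8, -6.3) = -128.2204 degrees

r = 10.1828, theta = -128.2204 degrees


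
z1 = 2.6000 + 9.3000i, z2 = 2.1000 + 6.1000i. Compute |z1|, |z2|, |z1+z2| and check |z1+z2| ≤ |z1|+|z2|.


|z1| = sqrt(2.6^2 + 9.3^2) = sqrt(93.25) = 9.6566
|z2| = sqrt(2.1^2 + 6.1^2) = sqrt(41.62) = 6.4514
z1+z2 = 4.7000 + 15.4000i
|z1+z2| = sqrt(259.25) = 16.1012
|z1|+|z2| = 9.6566 + 6.4514 = 16.1080

|z1+z2| = 16.1012 ≤ |z1|+|z2| = 16.1080 (verified)


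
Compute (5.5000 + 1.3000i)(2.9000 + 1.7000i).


Real = 5.5*2.9 - 1.3*1.7 = 15.95 - 2.21 = 13.74
Imag = 5.5*1.7 + 2.9*1.3 = 9.35 + 3.77 = 13.12

13.7400 + 13.1200i


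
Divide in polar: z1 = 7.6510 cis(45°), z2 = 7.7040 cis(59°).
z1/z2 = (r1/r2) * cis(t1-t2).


r = 7.6510 / 7.7040 = 0.9931
theta = 45° - 59° = -14° = 346° (mod 360)

0.9931 cis(346°)


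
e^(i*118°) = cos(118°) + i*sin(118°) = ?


cos(118°) = -0.4695
sin(118°) = 0.8829

e^(i*118°) = -0.4695 + 0.8829i


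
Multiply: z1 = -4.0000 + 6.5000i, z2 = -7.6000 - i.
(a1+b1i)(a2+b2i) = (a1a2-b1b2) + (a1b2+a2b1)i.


Real = -4*(-7.6) - 6.5*(-1) = 30.4 - (-6.5) = 36.9
Imag = -4*(-1) - (7.6)*6.5 = 4 - (49.4) = -45.4

36.9000 - 45.4000i


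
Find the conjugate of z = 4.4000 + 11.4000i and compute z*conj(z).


z_bar = 4.4000 - 11.4000i
z*z_bar = 4.4^2 + 11.4^2 = 19.36 + 129.96 = 149.32

z_bar = 4.4000 - 11.4000i, z*z_bar = 149.32


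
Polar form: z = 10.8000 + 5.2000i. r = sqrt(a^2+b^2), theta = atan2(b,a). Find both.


r = sqrt(116.64+27.04) = sqrt(143.68) = 11.9867
theta = atan2(5.2, 10.8) = 25.7100 degrees

r = 11.9867, theta = 25.7100 degrees


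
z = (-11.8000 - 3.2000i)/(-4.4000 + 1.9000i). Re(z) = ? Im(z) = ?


Multiply by conjugate: (-11.8000 - 3.2000i)(-4.4000 - 1.9000i) / ((-4.4)^2 + 1.9^2)
Numerator real = -11.8*(-4.4) - (3.2)*1.9 = 45.84
Numerator imag = -3.2*(-4.4) - (-11.8)*1.9 = 36.5
Denominator = 22.97
Re(z) = 45.84/22.97 = 1.9956
Im(z) = 36.5/22.97 = 1.5890

Re(z) = 1.9956, Im(z) = 1.5890


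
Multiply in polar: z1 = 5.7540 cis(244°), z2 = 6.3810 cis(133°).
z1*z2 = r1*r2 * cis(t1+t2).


r = 5.7540 * 6.3810 = 36.7163
theta = 244° + 133° = 377° = 17° (mod 360)

36.7163 cis(17°)


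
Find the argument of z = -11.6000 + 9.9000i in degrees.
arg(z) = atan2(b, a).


Re = -11.6, Im = 9.9
arg = atan2(9.9, -11.6) = 139.5210 degrees

arg(z) = 139.5210 degrees


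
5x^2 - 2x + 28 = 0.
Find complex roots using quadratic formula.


disc = (-2)^2 - 4*5*28 = 4 - 560 = -556
sqrt(|disc|) = sqrt(556) = 23.5797
Real part = 2/(2*5) = 0.2000
Imag part = 23.5797/(2*5) = 2.3580

0.2000 ± 2.3580i


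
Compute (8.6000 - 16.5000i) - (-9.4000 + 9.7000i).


Real: 8.6 + 9.4 = 18
Imag: -16.5 - 9.7 = -26.2

18.0000 - 26.2000i


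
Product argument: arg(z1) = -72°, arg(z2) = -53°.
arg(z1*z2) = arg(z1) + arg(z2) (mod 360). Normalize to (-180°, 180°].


arg(z1*z2) = -72° - 53° = -125°
Normalized to (-180°, 180°]: -125°

-125°


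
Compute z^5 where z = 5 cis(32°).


r^5 = 5^5 = 3125
n*theta = 5*32° = 160° = 160° (mod 360)
a = 3125*cos(160°) = -2936.5394
b = 3125*sin(160°) = 1068.8129

3125 cis(160°) = -2936.5394 + 1068.8129i


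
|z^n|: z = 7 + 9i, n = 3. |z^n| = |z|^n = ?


|z| = sqrt(49+81) = sqrt(130) = 11.4018
|z^3| = |z|^3 = (sqrt(130))^3 = 130*sqrt(130)

|z^3| = 130*sqrt(130) ≈ 1482.2281


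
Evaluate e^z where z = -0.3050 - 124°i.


e^-0.3050 = 0.7371
cos(-124°) = -0.5592
sin(-124°) = -0.829
Real = 0.7371*(-0.5592) = -0.4122
Imag = 0.7371*(-0.829) = -0.6111

-0.4122 - 0.6111i


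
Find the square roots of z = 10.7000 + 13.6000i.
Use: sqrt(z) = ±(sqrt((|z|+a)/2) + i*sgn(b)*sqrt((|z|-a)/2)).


|z| = sqrt(114.49+184.96) = 17.3046
sqrt((|z|+a)/2) = sqrt((17.3046+10.7)/2) = sqrt(14.0023) = 3.7420
sqrt((|z|-a)/2) = sqrt((17.3046-10.7)/2) = sqrt(3.3023) = 1.8172

±(3.7420 + 1.8172i) i.e. 3.7420 + 1.8172i and -3.7420 - 1.8172i


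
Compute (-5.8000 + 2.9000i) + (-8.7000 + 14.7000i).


Real: -5.8 - 8.7 = -14.5
Imag: 2.9 + 14.7 = 17.6

-14.5000 + 17.6000i


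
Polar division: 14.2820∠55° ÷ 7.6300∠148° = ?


r = 14.2820 / 7.6300 = 1.8718
theta = 55° - 148° = -93° = 267° (mod 360)

1.8718 cis(267°)


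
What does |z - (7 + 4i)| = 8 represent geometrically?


|z - z0| = r is a circle with center z0 and radius r.
Center = (7, 4), radius = 8

Circle with center (7, 4) and radius 8
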